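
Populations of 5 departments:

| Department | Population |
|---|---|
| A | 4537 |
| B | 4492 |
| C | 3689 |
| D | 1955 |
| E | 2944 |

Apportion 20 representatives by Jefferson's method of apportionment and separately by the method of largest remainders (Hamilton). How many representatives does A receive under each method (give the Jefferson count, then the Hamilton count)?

6 and 5

Jefferson: A 6, B 5, C 4, D 2, E 3.
Hamilton: A 5, B 5, C 4, D 2, E 4.
A gets 6 under Jefferson and 5 under Hamilton.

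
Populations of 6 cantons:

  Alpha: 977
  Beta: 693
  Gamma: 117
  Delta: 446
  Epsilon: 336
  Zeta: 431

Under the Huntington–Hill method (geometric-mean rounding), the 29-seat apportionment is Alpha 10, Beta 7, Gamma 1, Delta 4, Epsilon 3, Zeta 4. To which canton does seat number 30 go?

Priority for the next seat is population ÷ (√(s·(s+1))).
Priorities: Alpha 93.153, Beta 92.606, Gamma 82.731, Delta 99.729, Epsilon 96.995, Zeta 96.375.
Highest priority: Delta.

Delta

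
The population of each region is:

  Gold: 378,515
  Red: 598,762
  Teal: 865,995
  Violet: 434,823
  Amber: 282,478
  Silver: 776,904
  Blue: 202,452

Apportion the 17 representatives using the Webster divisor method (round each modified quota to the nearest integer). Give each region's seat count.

Gold: 2, Red: 3, Teal: 4, Violet: 2, Amber: 1, Silver: 4, Blue: 1

Standard divisor 3539929/17 ≈ 208231.118; standard quotas: Gold 1.818, Red 2.875, Teal 4.159, Violet 2.088, Amber 1.357, Silver 3.731, Blue 0.972.
Rounding to the nearest integer gives Gold 2, Red 3, Teal 4, Violet 2, Amber 1, Silver 4, Blue 1 — total 17, matching the house size, so no adjustment is needed.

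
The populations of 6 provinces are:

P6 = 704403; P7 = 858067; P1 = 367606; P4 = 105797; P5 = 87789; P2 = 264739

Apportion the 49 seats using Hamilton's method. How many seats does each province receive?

Total 2388401; standard divisor 2388401/49 ≈ 48742.878.
Standard quotas: P6 14.4514, P7 17.6039, P1 7.5417, P4 2.1705, P5 1.8011, P2 5.4313.
Lower quotas: P6 14, P7 17, P1 7, P4 2, P5 1, P2 5 (sum 46, leaving 3 seats).
Remainders in descending order: P5 0.8011, P7 0.6039, P1 0.5417, P6 0.4514, P2 0.4313, P4 0.1705.
The surplus seats go to P5, P7, P1.

P6 14, P7 18, P1 8, P4 2, P5 2, P2 5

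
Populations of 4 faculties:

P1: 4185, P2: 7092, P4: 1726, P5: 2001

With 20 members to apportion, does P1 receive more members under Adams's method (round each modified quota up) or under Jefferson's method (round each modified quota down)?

Adams: P1 5, P2 9, P4 3, P5 3.
Jefferson: P1 6, P2 10, P4 2, P5 2.
P1 gets 5 under Adams and 6 under Jefferson.

Jefferson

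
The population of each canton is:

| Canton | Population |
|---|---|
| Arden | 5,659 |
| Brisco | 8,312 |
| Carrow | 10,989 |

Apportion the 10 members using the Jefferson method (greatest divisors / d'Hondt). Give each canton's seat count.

Arden: 2, Brisco: 3, Carrow: 5

Standard divisor 24960/10 ≈ 2496; standard quotas: Arden 2.267, Brisco 3.330, Carrow 4.403.
Rounding down gives 2, 3, 4 = 9 seats, so the divisor must be adjusted.
With modified divisor 2100: modified quotas Arden 2.695, Brisco 3.958, Carrow 5.233.
Rounding down: Arden 2, Brisco 3, Carrow 5 (total 10).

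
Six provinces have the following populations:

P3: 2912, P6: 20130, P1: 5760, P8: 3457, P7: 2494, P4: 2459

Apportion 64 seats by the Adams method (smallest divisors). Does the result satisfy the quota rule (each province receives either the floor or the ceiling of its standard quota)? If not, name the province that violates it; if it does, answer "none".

P6

Standard quotas: P3 5.008, P6 34.621, P1 9.906, P8 5.946, P7 4.289, P4 4.229.
Adams allocation: P3 5, P6 33, P1 10, P8 6, P7 5, P4 5.
P6 has quota 34.621 (lower 34, upper 35) but receives 33 — outside the quota interval.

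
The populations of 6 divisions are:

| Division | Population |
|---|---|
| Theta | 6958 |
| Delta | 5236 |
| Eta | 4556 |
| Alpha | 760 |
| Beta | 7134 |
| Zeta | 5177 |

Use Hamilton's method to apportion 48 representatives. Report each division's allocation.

The standard divisor is 29821/48 ≈ 621.271.
Standard quotas: Theta 11.1996, Delta 8.4279, Eta 7.3334, Alpha 1.2233, Beta 11.4829, Zeta 8.3329.
Lower quotas: Theta 11, Delta 8, Eta 7, Alpha 1, Beta 11, Zeta 8 (sum 46, leaving 2 seats).
Remainders in descending order: Beta 0.4829, Delta 0.4279, Eta 0.3334, Zeta 0.3329, Alpha 0.2233, Theta 0.1996.
The surplus seats go to Beta, Delta.

Theta=11; Delta=9; Eta=7; Alpha=1; Beta=12; Zeta=8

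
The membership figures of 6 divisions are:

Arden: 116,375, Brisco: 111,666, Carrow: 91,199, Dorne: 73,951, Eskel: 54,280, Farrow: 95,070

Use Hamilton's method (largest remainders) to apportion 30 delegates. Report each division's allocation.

The standard divisor is 542541/30 ≈ 18084.7.
Standard quotas: Arden 6.4350, Brisco 6.1746, Carrow 5.0429, Dorne 4.0891, Eskel 3.0014, Farrow 5.2569.
Lower quotas: Arden 6, Brisco 6, Carrow 5, Dorne 4, Eskel 3, Farrow 5 (sum 29, leaving 1 seat).
Remainders in descending order: Arden 0.4350, Farrow 0.2569, Brisco 0.1746, Dorne 0.0891, Carrow 0.0429, Eskel 0.0014.
Largest remainder: Arden receives the extra seat.

Arden 7, Brisco 6, Carrow 5, Dorne 4, Eskel 3, Farrow 5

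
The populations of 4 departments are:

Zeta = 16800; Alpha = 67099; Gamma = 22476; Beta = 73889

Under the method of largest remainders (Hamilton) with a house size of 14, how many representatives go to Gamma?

2

Standard divisor: 180264 ÷ 14 = 12876.
Standard quotas: Zeta 1.3048, Alpha 5.2112, Gamma 1.7456, Beta 5.7385.
Lower quotas: Zeta 1, Alpha 5, Gamma 1, Beta 5 (sum 12, leaving 2 seats).
Remainders in descending order: Gamma 0.7456, Beta 0.7385, Zeta 0.3048, Alpha 0.2112.
Largest remainders: Gamma, Beta receive the extra seats.
Gamma receives 2.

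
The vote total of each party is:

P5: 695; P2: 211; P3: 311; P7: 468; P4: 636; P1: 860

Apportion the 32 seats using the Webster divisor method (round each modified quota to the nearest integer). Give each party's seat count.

Standard divisor 3181/32 ≈ 99.406; standard quotas: P5 6.992, P2 2.123, P3 3.129, P7 4.708, P4 6.398, P1 8.651.
Rounding to the nearest integer gives P5 7, P2 2, P3 3, P7 5, P4 6, P1 9 — total 32, matching the house size, so no adjustment is needed.

P5: 7, P2: 2, P3: 3, P7: 5, P4: 6, P1: 9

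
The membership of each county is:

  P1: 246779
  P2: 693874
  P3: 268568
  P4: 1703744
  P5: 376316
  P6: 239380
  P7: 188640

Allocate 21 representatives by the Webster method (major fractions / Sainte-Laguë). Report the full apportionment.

Standard divisor 3717301/21 ≈ 177014.333; standard quotas: P1 1.394, P2 3.920, P3 1.517, P4 9.625, P5 2.126, P6 1.352, P7 1.066.
Rounding to the nearest integer gives P1 1, P2 4, P3 2, P4 10, P5 2, P6 1, P7 1 — total 21, matching the house size, so no adjustment is needed.

P1: 1, P2: 4, P3: 2, P4: 10, P5: 2, P6: 1, P7: 1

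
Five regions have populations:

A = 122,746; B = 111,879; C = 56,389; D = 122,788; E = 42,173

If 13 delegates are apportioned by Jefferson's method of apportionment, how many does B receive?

Standard divisor 455975/13 ≈ 35075; standard quotas: A 3.500, B 3.190, C 1.608, D 3.501, E 1.202.
Rounding down gives 3, 3, 1, 3, 1 = 11 seats, so the divisor must be adjusted.
With modified divisor 29400: modified quotas A 4.175, B 3.805, C 1.918, D 4.176, E 1.434.
Rounding down: A 4, B 3, C 1, D 4, E 1 (total 13).
B receives 3.

3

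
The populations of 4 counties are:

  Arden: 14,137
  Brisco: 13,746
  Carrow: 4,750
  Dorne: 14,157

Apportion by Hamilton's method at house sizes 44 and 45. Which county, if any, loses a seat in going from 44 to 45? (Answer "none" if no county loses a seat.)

Carrow

At 44 seats: Arden 13, Brisco 13, Carrow 5, Dorne 13.
At 45 seats: Arden 14, Brisco 13, Carrow 4, Dorne 14.
Carrow drops from 5 to 4.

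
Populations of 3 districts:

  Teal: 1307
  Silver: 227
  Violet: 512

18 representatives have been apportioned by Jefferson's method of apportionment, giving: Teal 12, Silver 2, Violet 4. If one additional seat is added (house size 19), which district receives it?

Priority for the next seat is population ÷ (current seats + 1).
Priorities: Teal 100.538, Silver 75.667, Violet 102.400.
Highest priority: Violet.

Violet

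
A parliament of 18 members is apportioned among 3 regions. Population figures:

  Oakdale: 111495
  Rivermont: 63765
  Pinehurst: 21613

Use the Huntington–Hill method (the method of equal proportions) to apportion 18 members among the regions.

Oakdale 10, Rivermont 6, Pinehurst 2

With divisor 11136: modified quotas Oakdale 10.012, Rivermont 5.726, Pinehurst 1.941.
Geometric-mean thresholds: Oakdale √(10·11)=10.488, Rivermont √(5·6)=5.477, Pinehurst √(1·2)=1.414.
Each quota rounded against its threshold gives Oakdale 10, Rivermont 6, Pinehurst 2 (total 18).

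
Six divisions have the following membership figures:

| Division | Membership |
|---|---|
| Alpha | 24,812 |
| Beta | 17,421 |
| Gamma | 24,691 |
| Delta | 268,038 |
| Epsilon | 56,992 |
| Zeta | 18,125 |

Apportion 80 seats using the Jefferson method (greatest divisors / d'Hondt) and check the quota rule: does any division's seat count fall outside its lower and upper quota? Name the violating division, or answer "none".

Standard quotas: Alpha 4.840, Beta 3.399, Gamma 4.817, Delta 52.290, Epsilon 11.118, Zeta 3.536.
Jefferson allocation: Alpha 5, Beta 3, Gamma 4, Delta 54, Epsilon 11, Zeta 3.
Delta has quota 52.290 (lower 52, upper 53) but receives 54 — outside the quota interval.

Delta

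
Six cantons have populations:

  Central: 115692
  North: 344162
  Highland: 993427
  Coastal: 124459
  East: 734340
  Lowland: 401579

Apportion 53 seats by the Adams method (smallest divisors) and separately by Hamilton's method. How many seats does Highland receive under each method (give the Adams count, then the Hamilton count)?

18 and 19

Adams: Central 3, North 7, Highland 18, Coastal 3, East 14, Lowland 8.
Hamilton: Central 2, North 7, Highland 19, Coastal 3, East 14, Lowland 8.
Highland gets 18 under Adams and 19 under Hamilton.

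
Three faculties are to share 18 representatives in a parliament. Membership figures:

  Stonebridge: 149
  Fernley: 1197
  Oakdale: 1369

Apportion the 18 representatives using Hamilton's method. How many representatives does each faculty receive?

Stonebridge: 1, Fernley: 8, Oakdale: 9

Standard divisor: 2715 ÷ 18 ≈ 150.833.
Standard quotas: Stonebridge 0.988, Fernley 7.936, Oakdale 9.076.
Lower quotas: Stonebridge 0, Fernley 7, Oakdale 9 (sum 16, leaving 2 seats).
Remainders in descending order: Stonebridge 0.988, Fernley 0.936, Oakdale 0.076.
Largest remainders: Stonebridge, Fernley receive the extra seats.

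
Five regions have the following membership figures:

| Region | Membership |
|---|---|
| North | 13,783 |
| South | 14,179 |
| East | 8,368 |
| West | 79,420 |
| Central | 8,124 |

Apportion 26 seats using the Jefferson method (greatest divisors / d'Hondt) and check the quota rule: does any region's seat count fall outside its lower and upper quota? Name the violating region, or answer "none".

West

Standard quotas: North 2.893, South 2.976, East 1.756, West 16.670, Central 1.705.
Jefferson allocation: North 3, South 3, East 1, West 18, Central 1.
West has quota 16.670 (lower 16, upper 17) but receives 18 — outside the quota interval.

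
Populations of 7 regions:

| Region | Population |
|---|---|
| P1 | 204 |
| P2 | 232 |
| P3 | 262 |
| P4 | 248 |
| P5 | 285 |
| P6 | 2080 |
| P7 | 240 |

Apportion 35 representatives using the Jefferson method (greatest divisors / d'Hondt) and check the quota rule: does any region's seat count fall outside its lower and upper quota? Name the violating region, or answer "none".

P6

Standard quotas: P1 2.011, P2 2.287, P3 2.582, P4 2.444, P5 2.809, P6 20.501, P7 2.366.
Jefferson allocation: P1 2, P2 2, P3 2, P4 2, P5 3, P6 22, P7 2.
P6 has quota 20.501 (lower 20, upper 21) but receives 22 — outside the quota interval.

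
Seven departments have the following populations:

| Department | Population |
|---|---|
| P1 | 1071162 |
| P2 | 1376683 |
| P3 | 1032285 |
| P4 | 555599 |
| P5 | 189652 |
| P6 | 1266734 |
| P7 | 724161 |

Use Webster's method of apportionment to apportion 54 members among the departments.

P1 9, P2 12, P3 9, P4 5, P5 2, P6 11, P7 6

Standard divisor 6216276/54 ≈ 115116.222; standard quotas: P1 9.305, P2 11.959, P3 8.967, P4 4.826, P5 1.647, P6 11.004, P7 6.291.
Rounding to the nearest integer gives P1 9, P2 12, P3 9, P4 5, P5 2, P6 11, P7 6 — total 54, matching the house size, so no adjustment is needed.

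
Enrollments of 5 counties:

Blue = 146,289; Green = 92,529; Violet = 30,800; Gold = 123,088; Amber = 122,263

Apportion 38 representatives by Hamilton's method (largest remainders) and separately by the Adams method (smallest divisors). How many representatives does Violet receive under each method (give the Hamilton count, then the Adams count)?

2 and 3

Hamilton: Blue 11, Green 7, Violet 2, Gold 9, Amber 9.
Adams: Blue 10, Green 7, Violet 3, Gold 9, Amber 9.
Violet gets 2 under Hamilton and 3 under Adams.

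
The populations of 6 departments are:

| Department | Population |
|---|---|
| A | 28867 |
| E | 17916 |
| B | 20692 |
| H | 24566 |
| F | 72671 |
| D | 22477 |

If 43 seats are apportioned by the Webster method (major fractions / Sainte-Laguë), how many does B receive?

Standard divisor 187189/43 ≈ 4353.233; standard quotas: A 6.631, E 4.116, B 4.753, H 5.643, F 16.694, D 5.163.
Rounding to the nearest integer gives 7, 4, 5, 6, 17, 5 = 44 seats, so the divisor must be adjusted.
With modified divisor 4420: modified quotas A 6.531, E 4.053, B 4.681, H 5.558, F 16.441, D 5.085.
Rounding to the nearest integer: A 7, E 4, B 5, H 6, F 16, D 5 (total 43).
B receives 5.

5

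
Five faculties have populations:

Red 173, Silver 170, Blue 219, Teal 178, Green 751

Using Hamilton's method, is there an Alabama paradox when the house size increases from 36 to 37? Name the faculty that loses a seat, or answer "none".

Teal

At 36 seats: Red 4, Silver 4, Blue 5, Teal 5, Green 18.
At 37 seats: Red 4, Silver 4, Blue 6, Teal 4, Green 19.
Teal drops from 5 to 4.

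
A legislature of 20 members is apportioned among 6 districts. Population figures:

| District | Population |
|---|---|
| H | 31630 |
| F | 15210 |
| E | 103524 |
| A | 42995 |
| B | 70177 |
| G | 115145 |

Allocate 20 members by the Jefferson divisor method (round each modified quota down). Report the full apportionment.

H=1, F=0, E=6, A=2, B=4, G=7

Standard divisor 378681/20 ≈ 18934.05; standard quotas: H 1.671, F 0.803, E 5.468, A 2.271, B 3.706, G 6.081.
Rounding down gives 1, 0, 5, 2, 3, 6 = 17 seats, so the divisor must be adjusted.
With modified divisor 16100: modified quotas H 1.965, F 0.945, E 6.430, A 2.670, B 4.359, G 7.152.
Rounding down: H 1, F 0, E 6, A 2, B 4, G 7 (total 20).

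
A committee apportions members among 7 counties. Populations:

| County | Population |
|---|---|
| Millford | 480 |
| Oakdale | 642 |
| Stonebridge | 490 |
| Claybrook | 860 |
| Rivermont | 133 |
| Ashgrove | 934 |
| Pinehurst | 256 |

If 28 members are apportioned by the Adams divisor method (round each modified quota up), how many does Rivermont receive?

1

Standard divisor 3795/28 ≈ 135.536; standard quotas: Millford 3.542, Oakdale 4.737, Stonebridge 3.615, Claybrook 6.345, Rivermont 0.981, Ashgrove 6.891, Pinehurst 1.889.
Rounding up gives 4, 5, 4, 7, 1, 7, 2 = 30 seats, so the divisor must be adjusted.
With modified divisor 158: modified quotas Millford 3.038, Oakdale 4.063, Stonebridge 3.101, Claybrook 5.443, Rivermont 0.842, Ashgrove 5.911, Pinehurst 1.620.
Rounding up: Millford 4, Oakdale 5, Stonebridge 4, Claybrook 6, Rivermont 1, Ashgrove 6, Pinehurst 2 (total 28).
Rivermont receives 1.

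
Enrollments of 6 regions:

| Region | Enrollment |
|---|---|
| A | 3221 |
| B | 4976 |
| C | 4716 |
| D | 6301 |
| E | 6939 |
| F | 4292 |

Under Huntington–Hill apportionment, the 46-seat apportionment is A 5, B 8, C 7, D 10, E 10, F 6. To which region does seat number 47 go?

F

Priority for the next seat is population ÷ (√(s·(s+1))).
Priorities: A 588.071, B 586.427, C 630.202, D 600.777, E 661.608, F 662.270.
Highest priority: F.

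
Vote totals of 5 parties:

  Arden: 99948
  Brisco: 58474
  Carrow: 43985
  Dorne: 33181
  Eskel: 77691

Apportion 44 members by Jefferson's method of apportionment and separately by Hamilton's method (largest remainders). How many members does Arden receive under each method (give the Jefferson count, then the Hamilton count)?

15 and 14

Jefferson: Arden 15, Brisco 8, Carrow 6, Dorne 4, Eskel 11.
Hamilton: Arden 14, Brisco 8, Carrow 6, Dorne 5, Eskel 11.
Arden gets 15 under Jefferson and 14 under Hamilton.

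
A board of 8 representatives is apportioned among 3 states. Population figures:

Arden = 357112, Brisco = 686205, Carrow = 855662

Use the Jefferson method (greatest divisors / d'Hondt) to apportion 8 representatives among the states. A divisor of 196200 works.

Arden 1, Brisco 3, Carrow 4

With modified divisor 196200: modified quotas Arden 1.820, Brisco 3.497, Carrow 4.361.
Rounding down: Arden 1, Brisco 3, Carrow 4 (total 8).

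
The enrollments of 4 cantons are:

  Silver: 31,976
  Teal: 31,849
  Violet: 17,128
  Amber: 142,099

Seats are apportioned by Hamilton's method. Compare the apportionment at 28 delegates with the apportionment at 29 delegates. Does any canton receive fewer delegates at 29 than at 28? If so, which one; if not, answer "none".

none

At 28 seats: Silver 4, Teal 4, Violet 2, Amber 18.
At 29 seats: Silver 4, Teal 4, Violet 2, Amber 19.
No canton's allocation decreased.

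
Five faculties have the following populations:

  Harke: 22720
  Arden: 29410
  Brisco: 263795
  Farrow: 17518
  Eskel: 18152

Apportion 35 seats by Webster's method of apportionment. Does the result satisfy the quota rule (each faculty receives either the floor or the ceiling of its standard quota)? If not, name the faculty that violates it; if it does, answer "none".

none

Standard quotas: Harke 2.262, Arden 2.928, Brisco 26.260, Farrow 1.744, Eskel 1.807.
Webster allocation: Harke 2, Arden 3, Brisco 26, Farrow 2, Eskel 2.
Every allocation lies between the lower and upper quota.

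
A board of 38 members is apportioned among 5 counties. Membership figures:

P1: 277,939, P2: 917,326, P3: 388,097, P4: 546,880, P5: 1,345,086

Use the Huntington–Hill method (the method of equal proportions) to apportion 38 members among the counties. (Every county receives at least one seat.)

With divisor 90142: modified quotas P1 3.083, P2 10.176, P3 4.305, P4 6.067, P5 14.922.
Geometric-mean thresholds: P1 √(3·4)=3.464, P2 √(10·11)=10.488, P3 √(4·5)=4.472, P4 √(6·7)=6.481, P5 √(14·15)=14.491.
Each quota rounded against its threshold gives P1 3, P2 10, P3 4, P4 6, P5 15 (total 38).

P1: 3, P2: 10, P3: 4, P4: 6, P5: 15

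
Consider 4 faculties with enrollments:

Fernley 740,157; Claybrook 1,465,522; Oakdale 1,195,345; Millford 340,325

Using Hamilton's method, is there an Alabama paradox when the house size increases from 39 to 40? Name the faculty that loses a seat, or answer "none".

At 39 seats: Fernley 8, Claybrook 15, Oakdale 12, Millford 4.
At 40 seats: Fernley 8, Claybrook 16, Oakdale 13, Millford 3.
Millford drops from 4 to 3.

Millford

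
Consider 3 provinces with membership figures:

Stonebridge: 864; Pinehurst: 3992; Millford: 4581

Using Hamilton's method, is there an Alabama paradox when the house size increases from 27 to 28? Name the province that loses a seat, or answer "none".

Stonebridge

At 27 seats: Stonebridge 3, Pinehurst 11, Millford 13.
At 28 seats: Stonebridge 2, Pinehurst 12, Millford 14.
Stonebridge drops from 3 to 2.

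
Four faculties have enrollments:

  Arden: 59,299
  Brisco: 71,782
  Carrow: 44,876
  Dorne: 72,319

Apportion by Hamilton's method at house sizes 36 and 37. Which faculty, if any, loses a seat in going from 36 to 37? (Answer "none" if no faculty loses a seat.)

At 36 seats: Arden 9, Brisco 10, Carrow 7, Dorne 10.
At 37 seats: Arden 9, Brisco 11, Carrow 6, Dorne 11.
Carrow drops from 7 to 6.

Carrow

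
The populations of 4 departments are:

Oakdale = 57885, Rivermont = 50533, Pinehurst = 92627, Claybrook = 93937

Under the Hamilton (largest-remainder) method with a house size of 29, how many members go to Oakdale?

6

Total 294982; standard divisor 294982/29 ≈ 10171.793.
Standard quotas: Oakdale 5.6907, Rivermont 4.9680, Pinehurst 9.1063, Claybrook 9.2350.
Lower quotas: Oakdale 5, Rivermont 4, Pinehurst 9, Claybrook 9 (sum 27, leaving 2 seats).
Remainders in descending order: Rivermont 0.9680, Oakdale 0.6907, Claybrook 0.2350, Pinehurst 0.1063.
Largest remainders: Rivermont, Oakdale receive the extra seats.
Oakdale receives 6.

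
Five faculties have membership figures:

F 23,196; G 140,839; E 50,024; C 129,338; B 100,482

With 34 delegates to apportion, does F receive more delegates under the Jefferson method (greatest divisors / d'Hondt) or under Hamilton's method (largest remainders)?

Hamilton

Jefferson: F 1, G 11, E 4, C 10, B 8.
Hamilton: F 2, G 11, E 4, C 10, B 7.
F gets 1 under Jefferson and 2 under Hamilton.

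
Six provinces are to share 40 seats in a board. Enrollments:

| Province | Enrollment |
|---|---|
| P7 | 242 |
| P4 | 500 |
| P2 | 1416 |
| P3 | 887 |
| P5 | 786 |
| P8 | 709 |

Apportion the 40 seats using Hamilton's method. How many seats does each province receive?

Total 4540; standard divisor 4540/40 ≈ 113.5.
Standard quotas: P7 2.132, P4 4.405, P2 12.476, P3 7.815, P5 6.925, P8 6.247.
Lower quotas: P7 2, P4 4, P2 12, P3 7, P5 6, P8 6 (sum 37, leaving 3 seats).
Remainders in descending order: P5 0.925, P3 0.815, P2 0.476, P4 0.405, P8 0.247, P7 0.132.
The surplus seats go to P5, P3, P2.

P7: 2, P4: 4, P2: 13, P3: 8, P5: 7, P8: 6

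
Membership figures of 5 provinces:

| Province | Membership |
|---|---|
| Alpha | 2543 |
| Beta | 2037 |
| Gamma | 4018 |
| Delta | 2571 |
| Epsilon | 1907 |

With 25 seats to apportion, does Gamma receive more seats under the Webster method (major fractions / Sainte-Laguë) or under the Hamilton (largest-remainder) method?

Webster: Alpha 5, Beta 4, Gamma 7, Delta 5, Epsilon 4.
Hamilton: Alpha 5, Beta 4, Gamma 8, Delta 5, Epsilon 3.
Gamma gets 7 under Webster and 8 under Hamilton.

Hamilton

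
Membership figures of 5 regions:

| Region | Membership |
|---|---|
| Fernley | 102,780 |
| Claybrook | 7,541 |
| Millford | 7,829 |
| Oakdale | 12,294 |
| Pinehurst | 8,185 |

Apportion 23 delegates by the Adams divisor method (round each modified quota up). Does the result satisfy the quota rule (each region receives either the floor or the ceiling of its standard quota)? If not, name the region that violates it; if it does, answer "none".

Fernley

Standard quotas: Fernley 17.052, Claybrook 1.251, Millford 1.299, Oakdale 2.040, Pinehurst 1.358.
Adams allocation: Fernley 15, Claybrook 2, Millford 2, Oakdale 2, Pinehurst 2.
Fernley has quota 17.052 (lower 17, upper 18) but receives 15 — outside the quota interval.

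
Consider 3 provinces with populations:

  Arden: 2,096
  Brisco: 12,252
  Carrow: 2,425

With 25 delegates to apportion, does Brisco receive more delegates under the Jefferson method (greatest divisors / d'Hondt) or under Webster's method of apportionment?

Jefferson

Jefferson: Arden 3, Brisco 19, Carrow 3.
Webster: Arden 3, Brisco 18, Carrow 4.
Brisco gets 19 under Jefferson and 18 under Webster.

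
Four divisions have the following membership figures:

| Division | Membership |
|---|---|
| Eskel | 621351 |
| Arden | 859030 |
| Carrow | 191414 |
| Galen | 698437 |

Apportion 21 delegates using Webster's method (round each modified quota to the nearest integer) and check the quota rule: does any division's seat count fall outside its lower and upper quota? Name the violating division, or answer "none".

none

Standard quotas: Eskel 5.505, Arden 7.611, Carrow 1.696, Galen 6.188.
Webster allocation: Eskel 5, Arden 8, Carrow 2, Galen 6.
Every allocation lies between the lower and upper quota.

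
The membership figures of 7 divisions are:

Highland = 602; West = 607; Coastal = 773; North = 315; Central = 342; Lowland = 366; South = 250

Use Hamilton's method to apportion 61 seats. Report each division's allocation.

The standard divisor is 3255/61 ≈ 53.361.
Standard quotas: Highland 11.282, West 11.375, Coastal 14.486, North 5.903, Central 6.409, Lowland 6.859, South 4.685.
Lower quotas: Highland 11, West 11, Coastal 14, North 5, Central 6, Lowland 6, South 4 (sum 57, leaving 4 seats).
Remainders in descending order: North 0.903, Lowland 0.859, South 0.685, Coastal 0.486, Central 0.409, West 0.375, Highland 0.282.
The surplus seats go to North, Lowland, South, Coastal.

Highland: 11, West: 11, Coastal: 15, North: 6, Central: 6, Lowland: 7, South: 5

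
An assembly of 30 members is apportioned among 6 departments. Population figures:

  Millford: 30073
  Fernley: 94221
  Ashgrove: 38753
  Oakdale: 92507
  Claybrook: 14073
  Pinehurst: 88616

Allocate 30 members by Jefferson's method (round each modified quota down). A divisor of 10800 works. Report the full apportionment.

With modified divisor 10800: modified quotas Millford 2.785, Fernley 8.724, Ashgrove 3.588, Oakdale 8.565, Claybrook 1.303, Pinehurst 8.205.
Rounding down: Millford 2, Fernley 8, Ashgrove 3, Oakdale 8, Claybrook 1, Pinehurst 8 (total 30).

Millford 2, Fernley 8, Ashgrove 3, Oakdale 8, Claybrook 1, Pinehurst 8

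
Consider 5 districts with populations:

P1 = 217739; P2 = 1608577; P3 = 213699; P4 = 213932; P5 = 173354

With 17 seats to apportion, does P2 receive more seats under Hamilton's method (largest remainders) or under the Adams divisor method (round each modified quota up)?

Hamilton

Hamilton: P1 2, P2 11, P3 1, P4 2, P5 1.
Adams: P1 2, P2 10, P3 2, P4 2, P5 1.
P2 gets 11 under Hamilton and 10 under Adams.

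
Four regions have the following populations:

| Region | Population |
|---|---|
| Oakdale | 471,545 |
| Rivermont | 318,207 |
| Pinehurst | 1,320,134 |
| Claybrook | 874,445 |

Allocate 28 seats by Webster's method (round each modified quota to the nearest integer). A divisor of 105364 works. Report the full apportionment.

With modified divisor 105364: modified quotas Oakdale 4.475, Rivermont 3.020, Pinehurst 12.529, Claybrook 8.299.
Rounding to the nearest integer: Oakdale 4, Rivermont 3, Pinehurst 13, Claybrook 8 (total 28).

Oakdale 4, Rivermont 3, Pinehurst 13, Claybrook 8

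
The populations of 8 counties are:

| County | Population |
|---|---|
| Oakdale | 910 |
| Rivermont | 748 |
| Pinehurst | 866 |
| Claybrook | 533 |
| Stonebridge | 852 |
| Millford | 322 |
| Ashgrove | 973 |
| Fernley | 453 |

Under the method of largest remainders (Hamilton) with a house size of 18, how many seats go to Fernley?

1

Total 5657; standard divisor 5657/18 ≈ 314.278.
Standard quotas: Oakdale 2.896, Rivermont 2.380, Pinehurst 2.756, Claybrook 1.696, Stonebridge 2.711, Millford 1.025, Ashgrove 3.096, Fernley 1.441.
Lower quotas: Oakdale 2, Rivermont 2, Pinehurst 2, Claybrook 1, Stonebridge 2, Millford 1, Ashgrove 3, Fernley 1 (sum 14, leaving 4 seats).
Remainders in descending order: Oakdale 0.896, Pinehurst 0.756, Stonebridge 0.711, Claybrook 0.696, Fernley 0.441, Rivermont 0.380, Ashgrove 0.096, Millford 0.025.
Largest remainders: Oakdale, Pinehurst, Stonebridge, Claybrook receive the extra seats.
Fernley receives 1.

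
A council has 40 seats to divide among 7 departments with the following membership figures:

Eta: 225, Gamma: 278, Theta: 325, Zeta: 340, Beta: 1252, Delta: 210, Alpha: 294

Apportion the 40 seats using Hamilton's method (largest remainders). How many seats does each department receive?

Eta=3, Gamma=4, Theta=4, Zeta=5, Beta=17, Delta=3, Alpha=4

Standard divisor: 2924 ÷ 40 ≈ 73.1.
Standard quotas: Eta 3.078, Gamma 3.803, Theta 4.446, Zeta 4.651, Beta 17.127, Delta 2.873, Alpha 4.022.
Lower quotas: Eta 3, Gamma 3, Theta 4, Zeta 4, Beta 17, Delta 2, Alpha 4 (sum 37, leaving 3 seats).
Remainders in descending order: Delta 0.873, Gamma 0.803, Zeta 0.651, Theta 0.446, Beta 0.127, Eta 0.078, Alpha 0.022.
The surplus seats go to Delta, Gamma, Zeta.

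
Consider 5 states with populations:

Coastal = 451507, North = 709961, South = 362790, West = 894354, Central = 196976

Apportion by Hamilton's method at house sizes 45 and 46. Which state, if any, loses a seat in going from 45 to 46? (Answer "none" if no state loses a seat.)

At 45 seats: Coastal 8, North 12, South 6, West 15, Central 4.
At 46 seats: Coastal 8, North 13, South 6, West 16, Central 3.
Central drops from 4 to 3.

Central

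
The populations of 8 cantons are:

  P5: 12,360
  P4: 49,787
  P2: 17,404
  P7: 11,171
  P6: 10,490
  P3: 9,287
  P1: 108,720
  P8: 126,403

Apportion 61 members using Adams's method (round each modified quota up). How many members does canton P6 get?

Standard divisor 345622/61 ≈ 5665.934; standard quotas: P5 2.181, P4 8.787, P2 3.072, P7 1.972, P6 1.851, P3 1.639, P1 19.188, P8 22.309.
Rounding up gives 3, 9, 4, 2, 2, 2, 20, 23 = 65 seats, so the divisor must be adjusted.
With modified divisor 6030: modified quotas P5 2.050, P4 8.257, P2 2.886, P7 1.853, P6 1.740, P3 1.540, P1 18.030, P8 20.962.
Rounding up: P5 3, P4 9, P2 3, P7 2, P6 2, P3 2, P1 19, P8 21 (total 61).
P6 receives 2.

2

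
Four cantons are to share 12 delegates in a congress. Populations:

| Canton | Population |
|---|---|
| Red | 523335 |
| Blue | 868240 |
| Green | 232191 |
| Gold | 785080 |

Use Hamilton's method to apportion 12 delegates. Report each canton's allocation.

Total 2408846; standard divisor 2408846/12 ≈ 200737.167.
Standard quotas: Red 2.6071, Blue 4.3253, Green 1.1567, Gold 3.9110.
Lower quotas: Red 2, Blue 4, Green 1, Gold 3 (sum 10, leaving 2 seats).
Remainders in descending order: Gold 0.9110, Red 0.6071, Blue 0.3253, Green 0.1567.
The surplus seats go to Gold, Red.

Red 3, Blue 4, Green 1, Gold 4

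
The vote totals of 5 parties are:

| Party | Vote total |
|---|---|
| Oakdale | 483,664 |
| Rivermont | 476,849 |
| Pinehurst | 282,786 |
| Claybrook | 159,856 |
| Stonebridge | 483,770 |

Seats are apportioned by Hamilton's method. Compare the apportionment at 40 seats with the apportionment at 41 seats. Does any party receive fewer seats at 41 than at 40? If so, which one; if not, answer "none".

At 40 seats: Oakdale 10, Rivermont 10, Pinehurst 6, Claybrook 4, Stonebridge 10.
At 41 seats: Oakdale 11, Rivermont 10, Pinehurst 6, Claybrook 3, Stonebridge 11.
Claybrook drops from 4 to 3.

Claybrook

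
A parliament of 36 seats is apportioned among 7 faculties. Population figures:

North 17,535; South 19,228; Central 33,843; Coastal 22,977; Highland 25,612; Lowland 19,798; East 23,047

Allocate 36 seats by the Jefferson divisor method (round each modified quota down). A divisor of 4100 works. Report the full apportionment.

With modified divisor 4100: modified quotas North 4.277, South 4.690, Central 8.254, Coastal 5.604, Highland 6.247, Lowland 4.829, East 5.621.
Rounding down: North 4, South 4, Central 8, Coastal 5, Highland 6, Lowland 4, East 5 (total 36).

North: 4; South: 4; Central: 8; Coastal: 5; Highland: 6; Lowland: 4; East: 5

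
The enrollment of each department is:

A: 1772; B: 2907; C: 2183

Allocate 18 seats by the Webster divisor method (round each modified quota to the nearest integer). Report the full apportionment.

Standard divisor 6862/18 ≈ 381.222; standard quotas: A 4.648, B 7.625, C 5.726.
Rounding to the nearest integer gives 5, 8, 6 = 19 seats, so the divisor must be adjusted.
With modified divisor 390: modified quotas A 4.544, B 7.454, C 5.597.
Rounding to the nearest integer: A 5, B 7, C 6 (total 18).

A 5, B 7, C 6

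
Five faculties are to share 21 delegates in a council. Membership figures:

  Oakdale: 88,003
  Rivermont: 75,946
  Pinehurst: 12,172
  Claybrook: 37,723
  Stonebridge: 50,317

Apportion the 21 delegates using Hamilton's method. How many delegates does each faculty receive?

Oakdale 7; Rivermont 6; Pinehurst 1; Claybrook 3; Stonebridge 4

Standard divisor: 264161 ÷ 21 ≈ 12579.095.
Standard quotas: Oakdale 6.9960, Rivermont 6.0375, Pinehurst 0.9676, Claybrook 2.9989, Stonebridge 4.0000.
Lower quotas: Oakdale 6, Rivermont 6, Pinehurst 0, Claybrook 2, Stonebridge 4 (sum 18, leaving 3 seats).
Remainders in descending order: Claybrook 0.9989, Oakdale 0.9960, Pinehurst 0.9676, Rivermont 0.0375, Stonebridge 0.0000.
Largest remainders: Claybrook, Oakdale, Pinehurst receive the extra seats.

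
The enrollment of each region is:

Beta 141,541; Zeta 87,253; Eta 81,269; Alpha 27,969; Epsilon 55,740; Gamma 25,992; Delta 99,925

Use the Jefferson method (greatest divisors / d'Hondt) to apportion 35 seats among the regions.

Standard divisor 519689/35 ≈ 14848.257; standard quotas: Beta 9.532, Zeta 5.876, Eta 5.473, Alpha 1.884, Epsilon 3.754, Gamma 1.751, Delta 6.730.
Rounding down gives 9, 5, 5, 1, 3, 1, 6 = 30 seats, so the divisor must be adjusted.
With modified divisor 13700: modified quotas Beta 10.331, Zeta 6.369, Eta 5.932, Alpha 2.042, Epsilon 4.069, Gamma 1.897, Delta 7.294.
Rounding down: Beta 10, Zeta 6, Eta 5, Alpha 2, Epsilon 4, Gamma 1, Delta 7 (total 35).

Beta 10, Zeta 6, Eta 5, Alpha 2, Epsilon 4, Gamma 1, Delta 7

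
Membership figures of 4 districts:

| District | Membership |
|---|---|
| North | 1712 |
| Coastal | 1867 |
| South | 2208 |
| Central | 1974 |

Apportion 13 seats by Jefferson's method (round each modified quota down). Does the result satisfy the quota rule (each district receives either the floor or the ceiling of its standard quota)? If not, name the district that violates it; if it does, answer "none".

Standard quotas: North 2.868, Coastal 3.127, South 3.698, Central 3.307.
Jefferson allocation: North 3, Coastal 3, South 4, Central 3.
Every allocation lies between the lower and upper quota.

none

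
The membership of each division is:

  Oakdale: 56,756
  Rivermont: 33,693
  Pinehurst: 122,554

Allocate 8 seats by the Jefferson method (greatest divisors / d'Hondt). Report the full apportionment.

Oakdale=2, Rivermont=1, Pinehurst=5

Standard divisor 213003/8 ≈ 26625.375; standard quotas: Oakdale 2.132, Rivermont 1.265, Pinehurst 4.603.
Rounding down gives 2, 1, 4 = 7 seats, so the divisor must be adjusted.
With modified divisor 22500: modified quotas Oakdale 2.522, Rivermont 1.497, Pinehurst 5.447.
Rounding down: Oakdale 2, Rivermont 1, Pinehurst 5 (total 8).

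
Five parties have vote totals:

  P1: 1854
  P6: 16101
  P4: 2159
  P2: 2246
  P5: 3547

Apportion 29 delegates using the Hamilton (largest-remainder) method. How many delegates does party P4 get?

2

Standard divisor: 25907 ÷ 29 ≈ 893.345.
Standard quotas: P1 2.0753, P6 18.0233, P4 2.4168, P2 2.5141, P5 3.9705.
Lower quotas: P1 2, P6 18, P4 2, P2 2, P5 3 (sum 27, leaving 2 seats).
Remainders in descending order: P5 0.9705, P2 0.5141, P4 0.4168, P1 0.0753, P6 0.0233.
Largest remainders: P5, P2 receive the extra seats.
P4 receives 2.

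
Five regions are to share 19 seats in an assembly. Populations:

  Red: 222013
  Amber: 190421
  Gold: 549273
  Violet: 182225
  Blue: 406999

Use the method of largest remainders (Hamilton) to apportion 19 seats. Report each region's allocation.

Standard divisor: 1550931 ÷ 19 ≈ 81627.947.
Standard quotas: Red 2.7198, Amber 2.3328, Gold 6.7290, Violet 2.2324, Blue 4.9860.
Lower quotas: Red 2, Amber 2, Gold 6, Violet 2, Blue 4 (sum 16, leaving 3 seats).
Remainders in descending order: Blue 0.9860, Gold 0.7290, Red 0.7198, Amber 0.3328, Violet 0.2324.
Largest remainders: Blue, Gold, Red receive the extra seats.

Red: 3; Amber: 2; Gold: 7; Violet: 2; Blue: 5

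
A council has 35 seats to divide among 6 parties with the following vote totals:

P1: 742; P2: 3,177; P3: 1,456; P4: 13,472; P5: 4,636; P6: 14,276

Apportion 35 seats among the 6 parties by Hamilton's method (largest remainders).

P1=1; P2=3; P3=1; P4=13; P5=4; P6=13

The standard divisor is 37759/35 ≈ 1078.829.
Standard quotas: P1 0.6878, P2 2.9449, P3 1.3496, P4 12.4876, P5 4.2973, P6 13.2329.
Lower quotas: P1 0, P2 2, P3 1, P4 12, P5 4, P6 13 (sum 32, leaving 3 seats).
Remainders in descending order: P2 0.9449, P1 0.6878, P4 0.4876, P3 0.3496, P5 0.2973, P6 0.2329.
The surplus seats go to P2, P1, P4.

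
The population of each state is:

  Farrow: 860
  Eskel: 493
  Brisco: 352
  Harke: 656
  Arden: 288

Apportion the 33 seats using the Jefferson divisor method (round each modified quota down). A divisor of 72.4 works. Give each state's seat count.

Farrow 11, Eskel 6, Brisco 4, Harke 9, Arden 3

With modified divisor 72.4: modified quotas Farrow 11.878, Eskel 6.809, Brisco 4.862, Harke 9.061, Arden 3.978.
Rounding down: Farrow 11, Eskel 6, Brisco 4, Harke 9, Arden 3 (total 33).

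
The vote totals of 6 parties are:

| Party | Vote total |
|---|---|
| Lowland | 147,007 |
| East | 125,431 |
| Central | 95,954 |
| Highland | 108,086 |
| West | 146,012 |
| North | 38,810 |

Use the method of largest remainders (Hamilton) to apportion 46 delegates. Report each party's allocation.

Lowland: 10, East: 9, Central: 7, Highland: 7, West: 10, North: 3

The standard divisor is 661300/46 ≈ 14376.087.
Standard quotas: Lowland 10.2258, East 8.7250, Central 6.6746, Highland 7.5185, West 10.1566, North 2.6996.
Lower quotas: Lowland 10, East 8, Central 6, Highland 7, West 10, North 2 (sum 43, leaving 3 seats).
Remainders in descending order: East 0.7250, North 0.6996, Central 0.6746, Highland 0.5185, Lowland 0.2258, West 0.1566.
The surplus seats go to East, North, Central.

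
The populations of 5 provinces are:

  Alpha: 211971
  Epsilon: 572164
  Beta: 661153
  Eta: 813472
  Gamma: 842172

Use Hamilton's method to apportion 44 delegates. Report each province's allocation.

Alpha: 3; Epsilon: 8; Beta: 9; Eta: 12; Gamma: 12

The standard divisor is 3100932/44 ≈ 70475.727.
Standard quotas: Alpha 3.0077, Epsilon 8.1186, Beta 9.3813, Eta 11.5426, Gamma 11.9498.
Lower quotas: Alpha 3, Epsilon 8, Beta 9, Eta 11, Gamma 11 (sum 42, leaving 2 seats).
Remainders in descending order: Gamma 0.9498, Eta 0.5426, Beta 0.3813, Epsilon 0.1186, Alpha 0.0077.
The surplus seats go to Gamma, Eta.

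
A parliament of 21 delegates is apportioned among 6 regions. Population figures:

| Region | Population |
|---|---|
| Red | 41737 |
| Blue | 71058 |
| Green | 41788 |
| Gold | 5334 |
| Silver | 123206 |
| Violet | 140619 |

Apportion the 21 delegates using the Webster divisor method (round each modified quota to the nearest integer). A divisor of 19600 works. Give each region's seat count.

With modified divisor 19600: modified quotas Red 2.129, Blue 3.625, Green 2.132, Gold 0.272, Silver 6.286, Violet 7.174.
Rounding to the nearest integer: Red 2, Blue 4, Green 2, Gold 0, Silver 6, Violet 7 (total 21).

Red=2, Blue=4, Green=2, Gold=0, Silver=6, Violet=7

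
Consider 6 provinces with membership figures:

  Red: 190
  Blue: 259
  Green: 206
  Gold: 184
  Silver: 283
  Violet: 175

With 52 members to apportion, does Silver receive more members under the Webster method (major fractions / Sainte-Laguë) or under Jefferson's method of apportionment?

Jefferson

Webster: Red 8, Blue 11, Green 8, Gold 7, Silver 11, Violet 7.
Jefferson: Red 8, Blue 10, Green 8, Gold 7, Silver 12, Violet 7.
Silver gets 11 under Webster and 12 under Jefferson.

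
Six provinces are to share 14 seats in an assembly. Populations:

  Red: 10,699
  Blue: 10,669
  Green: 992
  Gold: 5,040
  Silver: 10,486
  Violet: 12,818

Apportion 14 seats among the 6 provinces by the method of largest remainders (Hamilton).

Standard divisor: 50704 ÷ 14 ≈ 3621.714.
Standard quotas: Red 2.9541, Blue 2.9458, Green 0.2739, Gold 1.3916, Silver 2.8953, Violet 3.5392.
Lower quotas: Red 2, Blue 2, Green 0, Gold 1, Silver 2, Violet 3 (sum 10, leaving 4 seats).
Remainders in descending order: Red 0.9541, Blue 0.9458, Silver 0.8953, Violet 0.5392, Gold 0.3916, Green 0.2739.
Largest remainders: Red, Blue, Silver, Violet receive the extra seats.

Red 3, Blue 3, Green 0, Gold 1, Silver 3, Violet 4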